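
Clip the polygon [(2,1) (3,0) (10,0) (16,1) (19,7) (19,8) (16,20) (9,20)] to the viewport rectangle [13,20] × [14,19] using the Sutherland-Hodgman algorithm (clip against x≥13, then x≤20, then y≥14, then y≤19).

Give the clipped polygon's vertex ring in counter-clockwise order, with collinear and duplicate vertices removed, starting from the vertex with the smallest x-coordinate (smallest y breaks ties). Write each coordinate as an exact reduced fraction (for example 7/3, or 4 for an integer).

Clipped polygon: [(13,14) (35/2,14) (65/4,19) (13,19)]

1. After x ≥ 13: [(13,1/2) (16,1) (19,7) (19,8) (16,20) (13,20)]
2. After x ≤ 20: [(13,1/2) (16,1) (19,7) (19,8) (16,20) (13,20)]
3. After y ≥ 14: [(13,14) (35/2,14) (16,20) (13,20)]
4. After y ≤ 19: [(13,19) (13,14) (35/2,14) (65/4,19)]
5. Canonical ring: [(13,14) (35/2,14) (65/4,19) (13,19)]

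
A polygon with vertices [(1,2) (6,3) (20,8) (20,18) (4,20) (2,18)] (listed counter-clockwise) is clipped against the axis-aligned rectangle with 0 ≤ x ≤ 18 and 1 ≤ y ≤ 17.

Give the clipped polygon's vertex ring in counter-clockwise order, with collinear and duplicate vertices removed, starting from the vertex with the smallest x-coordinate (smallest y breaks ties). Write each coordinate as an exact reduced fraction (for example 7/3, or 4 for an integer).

1. After x ≥ 0: [(1,2) (6,3) (20,8) (20,18) (4,20) (2,18)]
2. After x ≤ 18: [(1,2) (6,3) (18,51/7) (18,73/4) (4,20) (2,18)]
3. After y ≥ 1: [(1,2) (6,3) (18,51/7) (18,73/4) (4,20) (2,18)]
4. After y ≤ 17: [(31/16,17) (1,2) (6,3) (18,51/7) (18,17)]
5. Canonical ring: [(1,2) (6,3) (18,51/7) (18,17) (31/16,17)]

Clipped polygon: [(1,2) (6,3) (18,51/7) (18,17) (31/16,17)]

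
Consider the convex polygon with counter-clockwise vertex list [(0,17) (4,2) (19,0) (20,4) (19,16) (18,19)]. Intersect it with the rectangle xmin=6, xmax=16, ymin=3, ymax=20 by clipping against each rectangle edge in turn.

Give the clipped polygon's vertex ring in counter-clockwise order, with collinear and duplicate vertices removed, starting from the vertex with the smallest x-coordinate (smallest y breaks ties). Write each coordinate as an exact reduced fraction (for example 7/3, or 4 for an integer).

Clipped polygon: [(6,3) (16,3) (16,169/9) (6,53/3)]

1. After x ≥ 6: [(6,53/3) (6,26/15) (19,0) (20,4) (19,16) (18,19)]
2. After x ≤ 16: [(16,169/9) (6,53/3) (6,26/15) (16,2/5)]
3. After y ≥ 3: [(16,3) (16,169/9) (6,53/3) (6,3)]
4. After y ≤ 20: [(16,3) (16,169/9) (6,53/3) (6,3)]
5. Canonical ring: [(6,3) (16,3) (16,169/9) (6,53/3)]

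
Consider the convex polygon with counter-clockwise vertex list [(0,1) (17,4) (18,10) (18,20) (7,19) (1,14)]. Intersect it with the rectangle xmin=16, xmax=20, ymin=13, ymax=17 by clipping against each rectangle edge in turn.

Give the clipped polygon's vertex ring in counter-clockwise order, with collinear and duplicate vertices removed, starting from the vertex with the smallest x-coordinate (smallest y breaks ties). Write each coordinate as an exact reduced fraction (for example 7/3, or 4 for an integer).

Clipped polygon: [(16,13) (18,13) (18,17) (16,17)]

1. After x ≥ 16: [(16,65/17) (17,4) (18,10) (18,20) (16,218/11)]
2. After x ≤ 20: [(16,65/17) (17,4) (18,10) (18,20) (16,218/11)]
3. After y ≥ 13: [(16,13) (18,13) (18,20) (16,218/11)]
4. After y ≤ 17: [(16,17) (16,13) (18,13) (18,17)]
5. Canonical ring: [(16,13) (18,13) (18,17) (16,17)]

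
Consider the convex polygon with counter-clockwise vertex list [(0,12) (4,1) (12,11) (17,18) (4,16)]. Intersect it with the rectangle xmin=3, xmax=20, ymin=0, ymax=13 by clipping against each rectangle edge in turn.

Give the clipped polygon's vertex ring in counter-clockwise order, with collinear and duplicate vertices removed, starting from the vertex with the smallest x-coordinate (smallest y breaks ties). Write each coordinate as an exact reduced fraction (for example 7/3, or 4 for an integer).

Clipped polygon: [(3,15/4) (4,1) (12,11) (94/7,13) (3,13)]

1. After x ≥ 3: [(3,15) (3,15/4) (4,1) (12,11) (17,18) (4,16)]
2. After x ≤ 20: [(3,15) (3,15/4) (4,1) (12,11) (17,18) (4,16)]
3. After y ≥ 0: [(3,15) (3,15/4) (4,1) (12,11) (17,18) (4,16)]
4. After y ≤ 13: [(3,13) (3,15/4) (4,1) (12,11) (94/7,13)]
5. Canonical ring: [(3,15/4) (4,1) (12,11) (94/7,13) (3,13)]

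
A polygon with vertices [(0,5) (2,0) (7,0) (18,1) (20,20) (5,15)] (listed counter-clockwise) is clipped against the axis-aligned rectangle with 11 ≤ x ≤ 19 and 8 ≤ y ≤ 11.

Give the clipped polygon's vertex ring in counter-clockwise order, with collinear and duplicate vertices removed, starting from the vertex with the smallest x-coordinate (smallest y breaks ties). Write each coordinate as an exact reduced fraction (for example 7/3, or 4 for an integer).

1. After x ≥ 11: [(11,4/11) (18,1) (20,20) (11,17)]
2. After x ≤ 19: [(11,4/11) (18,1) (19,21/2) (19,59/3) (11,17)]
3. After y ≥ 8: [(11,8) (356/19,8) (19,21/2) (19,59/3) (11,17)]
4. After y ≤ 11: [(11,11) (11,8) (356/19,8) (19,21/2) (19,11)]
5. Canonical ring: [(11,8) (356/19,8) (19,21/2) (19,11) (11,11)]

Clipped polygon: [(11,8) (356/19,8) (19,21/2) (19,11) (11,11)]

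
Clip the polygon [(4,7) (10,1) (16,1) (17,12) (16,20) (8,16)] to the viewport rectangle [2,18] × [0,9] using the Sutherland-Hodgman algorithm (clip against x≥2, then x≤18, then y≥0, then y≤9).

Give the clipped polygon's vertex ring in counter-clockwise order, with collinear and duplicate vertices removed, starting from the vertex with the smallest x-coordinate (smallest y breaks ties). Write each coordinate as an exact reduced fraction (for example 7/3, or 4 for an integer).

1. After x ≥ 2: [(4,7) (10,1) (16,1) (17,12) (16,20) (8,16)]
2. After x ≤ 18: [(4,7) (10,1) (16,1) (17,12) (16,20) (8,16)]
3. After y ≥ 0: [(4,7) (10,1) (16,1) (17,12) (16,20) (8,16)]
4. After y ≤ 9: [(44/9,9) (4,7) (10,1) (16,1) (184/11,9)]
5. Canonical ring: [(4,7) (10,1) (16,1) (184/11,9) (44/9,9)]

Clipped polygon: [(4,7) (10,1) (16,1) (184/11,9) (44/9,9)]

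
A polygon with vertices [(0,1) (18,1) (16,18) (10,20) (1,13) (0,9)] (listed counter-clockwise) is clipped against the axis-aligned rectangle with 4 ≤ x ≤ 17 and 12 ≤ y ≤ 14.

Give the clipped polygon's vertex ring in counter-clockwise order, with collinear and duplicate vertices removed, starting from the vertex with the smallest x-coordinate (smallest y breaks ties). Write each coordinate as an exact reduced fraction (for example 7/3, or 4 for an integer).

1. After x ≥ 4: [(4,1) (18,1) (16,18) (10,20) (4,46/3)]
2. After x ≤ 17: [(4,1) (17,1) (17,19/2) (16,18) (10,20) (4,46/3)]
3. After y ≥ 12: [(4,12) (284/17,12) (16,18) (10,20) (4,46/3)]
4. After y ≤ 14: [(4,14) (4,12) (284/17,12) (280/17,14)]
5. Canonical ring: [(4,12) (284/17,12) (280/17,14) (4,14)]

Clipped polygon: [(4,12) (284/17,12) (280/17,14) (4,14)]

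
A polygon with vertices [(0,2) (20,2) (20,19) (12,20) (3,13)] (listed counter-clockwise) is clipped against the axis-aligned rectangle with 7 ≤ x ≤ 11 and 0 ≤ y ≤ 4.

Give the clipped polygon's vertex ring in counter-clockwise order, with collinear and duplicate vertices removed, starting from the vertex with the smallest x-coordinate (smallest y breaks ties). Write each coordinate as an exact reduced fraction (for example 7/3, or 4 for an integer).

1. After x ≥ 7: [(7,2) (20,2) (20,19) (12,20) (7,145/9)]
2. After x ≤ 11: [(7,2) (11,2) (11,173/9) (7,145/9)]
3. After y ≥ 0: [(7,2) (11,2) (11,173/9) (7,145/9)]
4. After y ≤ 4: [(7,4) (7,2) (11,2) (11,4)]
5. Canonical ring: [(7,2) (11,2) (11,4) (7,4)]

Clipped polygon: [(7,2) (11,2) (11,4) (7,4)]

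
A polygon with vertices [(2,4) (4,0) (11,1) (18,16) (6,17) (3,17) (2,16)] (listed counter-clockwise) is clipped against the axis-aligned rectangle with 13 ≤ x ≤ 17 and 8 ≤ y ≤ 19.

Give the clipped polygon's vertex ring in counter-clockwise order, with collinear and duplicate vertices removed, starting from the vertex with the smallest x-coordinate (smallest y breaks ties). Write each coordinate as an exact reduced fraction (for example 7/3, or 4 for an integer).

1. After x ≥ 13: [(13,37/7) (18,16) (13,197/12)]
2. After x ≤ 17: [(13,37/7) (17,97/7) (17,193/12) (13,197/12)]
3. After y ≥ 8: [(13,8) (214/15,8) (17,97/7) (17,193/12) (13,197/12)]
4. After y ≤ 19: [(13,8) (214/15,8) (17,97/7) (17,193/12) (13,197/12)]
5. Canonical ring: [(13,8) (214/15,8) (17,97/7) (17,193/12) (13,197/12)]

Clipped polygon: [(13,8) (214/15,8) (17,97/7) (17,193/12) (13,197/12)]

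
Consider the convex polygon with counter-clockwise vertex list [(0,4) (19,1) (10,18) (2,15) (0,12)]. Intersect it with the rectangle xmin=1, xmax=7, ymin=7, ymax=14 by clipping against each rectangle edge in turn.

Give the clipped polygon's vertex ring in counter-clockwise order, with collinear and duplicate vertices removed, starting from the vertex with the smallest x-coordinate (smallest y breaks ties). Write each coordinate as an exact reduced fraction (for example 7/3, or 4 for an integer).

1. After x ≥ 1: [(1,73/19) (19,1) (10,18) (2,15) (1,27/2)]
2. After x ≤ 7: [(1,73/19) (7,55/19) (7,135/8) (2,15) (1,27/2)]
3. After y ≥ 7: [(1,7) (7,7) (7,135/8) (2,15) (1,27/2)]
4. After y ≤ 14: [(1,7) (7,7) (7,14) (4/3,14) (1,27/2)]
5. Canonical ring: [(1,7) (7,7) (7,14) (4/3,14) (1,27/2)]

Clipped polygon: [(1,7) (7,7) (7,14) (4/3,14) (1,27/2)]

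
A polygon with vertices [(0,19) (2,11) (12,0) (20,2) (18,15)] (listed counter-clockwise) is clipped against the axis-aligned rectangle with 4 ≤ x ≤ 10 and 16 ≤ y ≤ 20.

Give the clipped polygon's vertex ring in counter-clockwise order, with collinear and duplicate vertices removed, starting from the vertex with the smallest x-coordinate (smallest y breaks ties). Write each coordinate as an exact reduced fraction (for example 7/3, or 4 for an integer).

Clipped polygon: [(4,16) (10,16) (10,151/9) (4,163/9)]

1. After x ≥ 4: [(4,163/9) (4,44/5) (12,0) (20,2) (18,15)]
2. After x ≤ 10: [(10,151/9) (4,163/9) (4,44/5) (10,11/5)]
3. After y ≥ 16: [(10,16) (10,151/9) (4,163/9) (4,16)]
4. After y ≤ 20: [(10,16) (10,151/9) (4,163/9) (4,16)]
5. Canonical ring: [(4,16) (10,16) (10,151/9) (4,163/9)]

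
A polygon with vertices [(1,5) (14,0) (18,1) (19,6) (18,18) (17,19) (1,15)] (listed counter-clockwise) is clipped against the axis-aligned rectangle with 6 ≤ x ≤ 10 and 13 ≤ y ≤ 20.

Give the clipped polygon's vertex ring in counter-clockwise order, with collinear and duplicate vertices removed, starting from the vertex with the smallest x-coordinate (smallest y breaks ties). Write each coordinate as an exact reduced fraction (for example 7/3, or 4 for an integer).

Clipped polygon: [(6,13) (10,13) (10,69/4) (6,65/4)]

1. After x ≥ 6: [(6,40/13) (14,0) (18,1) (19,6) (18,18) (17,19) (6,65/4)]
2. After x ≤ 10: [(6,40/13) (10,20/13) (10,69/4) (6,65/4)]
3. After y ≥ 13: [(6,13) (10,13) (10,69/4) (6,65/4)]
4. After y ≤ 20: [(6,13) (10,13) (10,69/4) (6,65/4)]
5. Canonical ring: [(6,13) (10,13) (10,69/4) (6,65/4)]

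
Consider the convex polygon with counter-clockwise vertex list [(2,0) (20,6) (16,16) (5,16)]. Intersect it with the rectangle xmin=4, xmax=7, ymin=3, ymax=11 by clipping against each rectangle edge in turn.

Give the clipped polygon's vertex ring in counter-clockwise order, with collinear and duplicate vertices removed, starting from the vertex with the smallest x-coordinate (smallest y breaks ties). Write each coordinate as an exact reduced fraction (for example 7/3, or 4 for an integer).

1. After x ≥ 4: [(4,32/3) (4,2/3) (20,6) (16,16) (5,16)]
2. After x ≤ 7: [(4,32/3) (4,2/3) (7,5/3) (7,16) (5,16)]
3. After y ≥ 3: [(4,32/3) (4,3) (7,3) (7,16) (5,16)]
4. After y ≤ 11: [(65/16,11) (4,32/3) (4,3) (7,3) (7,11)]
5. Canonical ring: [(4,3) (7,3) (7,11) (65/16,11) (4,32/3)]

Clipped polygon: [(4,3) (7,3) (7,11) (65/16,11) (4,32/3)]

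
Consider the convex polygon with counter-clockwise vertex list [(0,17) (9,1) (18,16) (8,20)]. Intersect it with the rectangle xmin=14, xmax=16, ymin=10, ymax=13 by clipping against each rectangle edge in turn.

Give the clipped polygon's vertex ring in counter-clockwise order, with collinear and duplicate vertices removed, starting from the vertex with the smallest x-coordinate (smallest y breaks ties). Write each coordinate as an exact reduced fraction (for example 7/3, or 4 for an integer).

1. After x ≥ 14: [(14,28/3) (18,16) (14,88/5)]
2. After x ≤ 16: [(14,28/3) (16,38/3) (16,84/5) (14,88/5)]
3. After y ≥ 10: [(14,10) (72/5,10) (16,38/3) (16,84/5) (14,88/5)]
4. After y ≤ 13: [(14,13) (14,10) (72/5,10) (16,38/3) (16,13)]
5. Canonical ring: [(14,10) (72/5,10) (16,38/3) (16,13) (14,13)]

Clipped polygon: [(14,10) (72/5,10) (16,38/3) (16,13) (14,13)]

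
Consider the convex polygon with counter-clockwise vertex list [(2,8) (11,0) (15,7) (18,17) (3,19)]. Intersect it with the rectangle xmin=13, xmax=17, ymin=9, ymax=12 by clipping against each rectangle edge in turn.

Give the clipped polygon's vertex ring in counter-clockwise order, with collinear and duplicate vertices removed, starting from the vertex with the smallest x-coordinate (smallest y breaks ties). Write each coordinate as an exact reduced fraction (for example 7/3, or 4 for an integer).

Clipped polygon: [(13,9) (78/5,9) (33/2,12) (13,12)]

1. After x ≥ 13: [(13,7/2) (15,7) (18,17) (13,53/3)]
2. After x ≤ 17: [(13,7/2) (15,7) (17,41/3) (17,257/15) (13,53/3)]
3. After y ≥ 9: [(13,9) (78/5,9) (17,41/3) (17,257/15) (13,53/3)]
4. After y ≤ 12: [(13,12) (13,9) (78/5,9) (33/2,12)]
5. Canonical ring: [(13,9) (78/5,9) (33/2,12) (13,12)]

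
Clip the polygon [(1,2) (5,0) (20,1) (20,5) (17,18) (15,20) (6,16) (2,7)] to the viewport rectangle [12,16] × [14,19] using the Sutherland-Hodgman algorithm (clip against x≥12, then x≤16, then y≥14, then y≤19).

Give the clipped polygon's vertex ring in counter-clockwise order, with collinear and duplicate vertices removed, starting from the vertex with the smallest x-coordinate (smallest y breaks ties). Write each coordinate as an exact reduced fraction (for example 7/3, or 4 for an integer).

Clipped polygon: [(12,14) (16,14) (16,19) (51/4,19) (12,56/3)]

1. After x ≥ 12: [(12,7/15) (20,1) (20,5) (17,18) (15,20) (12,56/3)]
2. After x ≤ 16: [(12,7/15) (16,11/15) (16,19) (15,20) (12,56/3)]
3. After y ≥ 14: [(12,14) (16,14) (16,19) (15,20) (12,56/3)]
4. After y ≤ 19: [(12,14) (16,14) (16,19) (16,19) (51/4,19) (12,56/3)]
5. Canonical ring: [(12,14) (16,14) (16,19) (51/4,19) (12,56/3)]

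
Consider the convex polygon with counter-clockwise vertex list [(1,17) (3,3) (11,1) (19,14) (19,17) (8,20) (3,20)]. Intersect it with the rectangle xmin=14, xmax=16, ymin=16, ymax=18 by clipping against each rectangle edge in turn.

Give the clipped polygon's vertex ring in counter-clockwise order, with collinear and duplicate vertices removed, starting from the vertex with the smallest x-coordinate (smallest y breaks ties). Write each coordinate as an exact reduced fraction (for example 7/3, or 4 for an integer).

1. After x ≥ 14: [(14,47/8) (19,14) (19,17) (14,202/11)]
2. After x ≤ 16: [(14,47/8) (16,73/8) (16,196/11) (14,202/11)]
3. After y ≥ 16: [(14,16) (16,16) (16,196/11) (14,202/11)]
4. After y ≤ 18: [(14,18) (14,16) (16,16) (16,196/11) (46/3,18)]
5. Canonical ring: [(14,16) (16,16) (16,196/11) (46/3,18) (14,18)]

Clipped polygon: [(14,16) (16,16) (16,196/11) (46/3,18) (14,18)]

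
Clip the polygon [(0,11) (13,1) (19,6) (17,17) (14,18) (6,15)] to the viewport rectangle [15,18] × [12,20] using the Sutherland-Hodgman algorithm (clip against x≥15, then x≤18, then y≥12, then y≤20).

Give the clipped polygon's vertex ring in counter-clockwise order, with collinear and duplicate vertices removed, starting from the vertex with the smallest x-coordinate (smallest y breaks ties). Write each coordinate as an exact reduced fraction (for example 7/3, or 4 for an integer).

1. After x ≥ 15: [(15,8/3) (19,6) (17,17) (15,53/3)]
2. After x ≤ 18: [(15,8/3) (18,31/6) (18,23/2) (17,17) (15,53/3)]
3. After y ≥ 12: [(15,12) (197/11,12) (17,17) (15,53/3)]
4. After y ≤ 20: [(15,12) (197/11,12) (17,17) (15,53/3)]
5. Canonical ring: [(15,12) (197/11,12) (17,17) (15,53/3)]

Clipped polygon: [(15,12) (197/11,12) (17,17) (15,53/3)]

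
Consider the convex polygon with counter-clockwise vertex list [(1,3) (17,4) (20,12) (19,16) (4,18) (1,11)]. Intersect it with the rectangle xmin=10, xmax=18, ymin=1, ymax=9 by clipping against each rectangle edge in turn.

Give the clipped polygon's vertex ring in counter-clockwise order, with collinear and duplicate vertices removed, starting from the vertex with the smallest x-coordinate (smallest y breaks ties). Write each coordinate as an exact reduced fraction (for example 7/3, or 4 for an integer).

1. After x ≥ 10: [(10,57/16) (17,4) (20,12) (19,16) (10,86/5)]
2. After x ≤ 18: [(10,57/16) (17,4) (18,20/3) (18,242/15) (10,86/5)]
3. After y ≥ 1: [(10,57/16) (17,4) (18,20/3) (18,242/15) (10,86/5)]
4. After y ≤ 9: [(10,9) (10,57/16) (17,4) (18,20/3) (18,9)]
5. Canonical ring: [(10,57/16) (17,4) (18,20/3) (18,9) (10,9)]

Clipped polygon: [(10,57/16) (17,4) (18,20/3) (18,9) (10,9)]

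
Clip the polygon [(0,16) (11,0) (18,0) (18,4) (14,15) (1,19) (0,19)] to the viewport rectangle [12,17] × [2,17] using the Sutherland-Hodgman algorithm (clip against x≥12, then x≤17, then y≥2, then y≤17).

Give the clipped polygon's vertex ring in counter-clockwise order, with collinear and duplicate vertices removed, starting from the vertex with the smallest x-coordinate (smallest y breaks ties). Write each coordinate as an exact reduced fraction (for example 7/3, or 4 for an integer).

Clipped polygon: [(12,2) (17,2) (17,27/4) (14,15) (12,203/13)]

1. After x ≥ 12: [(12,0) (18,0) (18,4) (14,15) (12,203/13)]
2. After x ≤ 17: [(12,0) (17,0) (17,27/4) (14,15) (12,203/13)]
3. After y ≥ 2: [(12,2) (17,2) (17,27/4) (14,15) (12,203/13)]
4. After y ≤ 17: [(12,2) (17,2) (17,27/4) (14,15) (12,203/13)]
5. Canonical ring: [(12,2) (17,2) (17,27/4) (14,15) (12,203/13)]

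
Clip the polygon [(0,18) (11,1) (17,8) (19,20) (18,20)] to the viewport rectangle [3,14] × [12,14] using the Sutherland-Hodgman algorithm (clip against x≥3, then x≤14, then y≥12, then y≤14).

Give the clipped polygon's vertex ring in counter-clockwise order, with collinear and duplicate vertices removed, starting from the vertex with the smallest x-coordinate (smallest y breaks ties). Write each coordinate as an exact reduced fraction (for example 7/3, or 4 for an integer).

1. After x ≥ 3: [(3,55/3) (3,147/11) (11,1) (17,8) (19,20) (18,20)]
2. After x ≤ 14: [(14,176/9) (3,55/3) (3,147/11) (11,1) (14,9/2)]
3. After y ≥ 12: [(14,12) (14,176/9) (3,55/3) (3,147/11) (66/17,12)]
4. After y ≤ 14: [(14,12) (14,14) (3,14) (3,147/11) (66/17,12)]
5. Canonical ring: [(3,147/11) (66/17,12) (14,12) (14,14) (3,14)]

Clipped polygon: [(3,147/11) (66/17,12) (14,12) (14,14) (3,14)]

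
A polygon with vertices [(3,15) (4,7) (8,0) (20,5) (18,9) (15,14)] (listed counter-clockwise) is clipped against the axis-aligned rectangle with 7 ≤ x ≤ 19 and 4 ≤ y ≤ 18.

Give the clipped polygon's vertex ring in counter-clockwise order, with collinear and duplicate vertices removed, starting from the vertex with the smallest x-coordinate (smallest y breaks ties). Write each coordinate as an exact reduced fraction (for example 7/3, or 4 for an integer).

Clipped polygon: [(7,4) (88/5,4) (19,55/12) (19,7) (18,9) (15,14) (7,44/3)]

1. After x ≥ 7: [(7,44/3) (7,7/4) (8,0) (20,5) (18,9) (15,14)]
2. After x ≤ 19: [(7,44/3) (7,7/4) (8,0) (19,55/12) (19,7) (18,9) (15,14)]
3. After y ≥ 4: [(7,44/3) (7,4) (88/5,4) (19,55/12) (19,7) (18,9) (15,14)]
4. After y ≤ 18: [(7,44/3) (7,4) (88/5,4) (19,55/12) (19,7) (18,9) (15,14)]
5. Canonical ring: [(7,4) (88/5,4) (19,55/12) (19,7) (18,9) (15,14) (7,44/3)]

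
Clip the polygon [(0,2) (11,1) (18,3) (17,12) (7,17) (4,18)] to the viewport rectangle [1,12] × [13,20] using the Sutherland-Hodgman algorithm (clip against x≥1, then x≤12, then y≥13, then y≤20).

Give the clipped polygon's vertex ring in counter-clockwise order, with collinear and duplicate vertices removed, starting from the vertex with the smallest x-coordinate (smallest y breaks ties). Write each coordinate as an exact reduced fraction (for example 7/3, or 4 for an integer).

1. After x ≥ 1: [(1,6) (1,21/11) (11,1) (18,3) (17,12) (7,17) (4,18)]
2. After x ≤ 12: [(1,6) (1,21/11) (11,1) (12,9/7) (12,29/2) (7,17) (4,18)]
3. After y ≥ 13: [(11/4,13) (12,13) (12,29/2) (7,17) (4,18)]
4. After y ≤ 20: [(11/4,13) (12,13) (12,29/2) (7,17) (4,18)]
5. Canonical ring: [(11/4,13) (12,13) (12,29/2) (7,17) (4,18)]

Clipped polygon: [(11/4,13) (12,13) (12,29/2) (7,17) (4,18)]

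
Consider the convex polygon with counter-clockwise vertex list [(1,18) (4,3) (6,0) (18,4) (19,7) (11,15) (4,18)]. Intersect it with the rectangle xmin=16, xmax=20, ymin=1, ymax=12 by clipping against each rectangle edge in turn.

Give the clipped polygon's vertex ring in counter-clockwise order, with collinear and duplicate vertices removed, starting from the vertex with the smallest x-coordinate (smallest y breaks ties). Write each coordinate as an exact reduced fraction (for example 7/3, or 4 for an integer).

Clipped polygon: [(16,10/3) (18,4) (19,7) (16,10)]

1. After x ≥ 16: [(16,10/3) (18,4) (19,7) (16,10)]
2. After x ≤ 20: [(16,10/3) (18,4) (19,7) (16,10)]
3. After y ≥ 1: [(16,10/3) (18,4) (19,7) (16,10)]
4. After y ≤ 12: [(16,10/3) (18,4) (19,7) (16,10)]
5. Canonical ring: [(16,10/3) (18,4) (19,7) (16,10)]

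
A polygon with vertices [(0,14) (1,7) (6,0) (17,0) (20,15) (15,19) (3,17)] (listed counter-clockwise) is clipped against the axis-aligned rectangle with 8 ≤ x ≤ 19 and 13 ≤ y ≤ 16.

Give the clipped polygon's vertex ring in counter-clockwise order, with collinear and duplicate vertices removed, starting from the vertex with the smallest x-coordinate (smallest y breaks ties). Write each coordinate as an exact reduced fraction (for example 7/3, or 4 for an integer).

1. After x ≥ 8: [(8,0) (17,0) (20,15) (15,19) (8,107/6)]
2. After x ≤ 19: [(8,0) (17,0) (19,10) (19,79/5) (15,19) (8,107/6)]
3. After y ≥ 13: [(8,13) (19,13) (19,79/5) (15,19) (8,107/6)]
4. After y ≤ 16: [(8,16) (8,13) (19,13) (19,79/5) (75/4,16)]
5. Canonical ring: [(8,13) (19,13) (19,79/5) (75/4,16) (8,16)]

Clipped polygon: [(8,13) (19,13) (19,79/5) (75/4,16) (8,16)]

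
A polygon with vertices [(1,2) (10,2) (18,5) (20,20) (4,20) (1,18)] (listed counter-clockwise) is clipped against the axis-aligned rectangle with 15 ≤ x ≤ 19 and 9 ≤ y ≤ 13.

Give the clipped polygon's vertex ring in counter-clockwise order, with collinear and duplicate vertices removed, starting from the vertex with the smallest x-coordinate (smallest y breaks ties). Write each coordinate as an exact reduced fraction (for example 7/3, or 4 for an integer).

1. After x ≥ 15: [(15,31/8) (18,5) (20,20) (15,20)]
2. After x ≤ 19: [(15,31/8) (18,5) (19,25/2) (19,20) (15,20)]
3. After y ≥ 9: [(15,9) (278/15,9) (19,25/2) (19,20) (15,20)]
4. After y ≤ 13: [(15,13) (15,9) (278/15,9) (19,25/2) (19,13)]
5. Canonical ring: [(15,9) (278/15,9) (19,25/2) (19,13) (15,13)]

Clipped polygon: [(15,9) (278/15,9) (19,25/2) (19,13) (15,13)]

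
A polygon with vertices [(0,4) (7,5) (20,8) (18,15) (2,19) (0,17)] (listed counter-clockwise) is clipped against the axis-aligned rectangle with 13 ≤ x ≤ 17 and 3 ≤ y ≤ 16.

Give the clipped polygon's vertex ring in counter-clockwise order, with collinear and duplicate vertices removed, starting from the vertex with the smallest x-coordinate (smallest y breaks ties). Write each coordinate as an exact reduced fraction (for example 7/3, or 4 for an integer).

1. After x ≥ 13: [(13,83/13) (20,8) (18,15) (13,65/4)]
2. After x ≤ 17: [(13,83/13) (17,95/13) (17,61/4) (13,65/4)]
3. After y ≥ 3: [(13,83/13) (17,95/13) (17,61/4) (13,65/4)]
4. After y ≤ 16: [(13,16) (13,83/13) (17,95/13) (17,61/4) (14,16)]
5. Canonical ring: [(13,83/13) (17,95/13) (17,61/4) (14,16) (13,16)]

Clipped polygon: [(13,83/13) (17,95/13) (17,61/4) (14,16) (13,16)]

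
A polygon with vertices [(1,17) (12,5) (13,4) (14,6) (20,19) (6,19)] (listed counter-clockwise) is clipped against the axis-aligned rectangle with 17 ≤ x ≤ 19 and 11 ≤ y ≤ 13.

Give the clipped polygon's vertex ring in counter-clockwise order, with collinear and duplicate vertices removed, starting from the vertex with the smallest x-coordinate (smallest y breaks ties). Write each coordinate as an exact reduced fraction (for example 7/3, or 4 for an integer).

Clipped polygon: [(17,25/2) (224/13,13) (17,13)]

1. After x ≥ 17: [(17,25/2) (20,19) (17,19)]
2. After x ≤ 19: [(17,25/2) (19,101/6) (19,19) (17,19)]
3. After y ≥ 11: [(17,25/2) (19,101/6) (19,19) (17,19)]
4. After y ≤ 13: [(17,13) (17,25/2) (224/13,13)]
5. Canonical ring: [(17,25/2) (224/13,13) (17,13)]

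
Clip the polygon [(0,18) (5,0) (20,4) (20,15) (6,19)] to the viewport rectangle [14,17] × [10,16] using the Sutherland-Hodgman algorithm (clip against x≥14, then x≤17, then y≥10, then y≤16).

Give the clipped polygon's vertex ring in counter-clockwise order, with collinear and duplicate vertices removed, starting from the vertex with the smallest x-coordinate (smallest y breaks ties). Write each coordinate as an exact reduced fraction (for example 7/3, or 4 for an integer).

1. After x ≥ 14: [(14,12/5) (20,4) (20,15) (14,117/7)]
2. After x ≤ 17: [(14,12/5) (17,16/5) (17,111/7) (14,117/7)]
3. After y ≥ 10: [(14,10) (17,10) (17,111/7) (14,117/7)]
4. After y ≤ 16: [(14,16) (14,10) (17,10) (17,111/7) (33/2,16)]
5. Canonical ring: [(14,10) (17,10) (17,111/7) (33/2,16) (14,16)]

Clipped polygon: [(14,10) (17,10) (17,111/7) (33/2,16) (14,16)]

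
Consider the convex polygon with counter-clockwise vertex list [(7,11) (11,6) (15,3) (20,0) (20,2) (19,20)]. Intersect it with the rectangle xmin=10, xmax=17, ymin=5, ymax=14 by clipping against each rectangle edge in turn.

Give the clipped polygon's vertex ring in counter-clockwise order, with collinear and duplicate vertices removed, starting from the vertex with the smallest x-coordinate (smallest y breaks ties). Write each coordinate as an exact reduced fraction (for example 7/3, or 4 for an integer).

1. After x ≥ 10: [(10,53/4) (10,29/4) (11,6) (15,3) (20,0) (20,2) (19,20)]
2. After x ≤ 17: [(17,37/2) (10,53/4) (10,29/4) (11,6) (15,3) (17,9/5)]
3. After y ≥ 5: [(17,5) (17,37/2) (10,53/4) (10,29/4) (11,6) (37/3,5)]
4. After y ≤ 14: [(17,5) (17,14) (11,14) (10,53/4) (10,29/4) (11,6) (37/3,5)]
5. Canonical ring: [(10,29/4) (11,6) (37/3,5) (17,5) (17,14) (11,14) (10,53/4)]

Clipped polygon: [(10,29/4) (11,6) (37/3,5) (17,5) (17,14) (11,14) (10,53/4)]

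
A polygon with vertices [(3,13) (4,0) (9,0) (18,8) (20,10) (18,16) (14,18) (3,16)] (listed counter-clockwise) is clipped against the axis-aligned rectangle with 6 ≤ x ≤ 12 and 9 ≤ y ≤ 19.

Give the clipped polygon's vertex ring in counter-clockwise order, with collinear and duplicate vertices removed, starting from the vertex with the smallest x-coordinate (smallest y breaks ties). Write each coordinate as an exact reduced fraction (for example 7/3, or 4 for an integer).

1. After x ≥ 6: [(6,0) (9,0) (18,8) (20,10) (18,16) (14,18) (6,182/11)]
2. After x ≤ 12: [(6,0) (9,0) (12,8/3) (12,194/11) (6,182/11)]
3. After y ≥ 9: [(6,9) (12,9) (12,194/11) (6,182/11)]
4. After y ≤ 19: [(6,9) (12,9) (12,194/11) (6,182/11)]
5. Canonical ring: [(6,9) (12,9) (12,194/11) (6,182/11)]

Clipped polygon: [(6,9) (12,9) (12,194/11) (6,182/11)]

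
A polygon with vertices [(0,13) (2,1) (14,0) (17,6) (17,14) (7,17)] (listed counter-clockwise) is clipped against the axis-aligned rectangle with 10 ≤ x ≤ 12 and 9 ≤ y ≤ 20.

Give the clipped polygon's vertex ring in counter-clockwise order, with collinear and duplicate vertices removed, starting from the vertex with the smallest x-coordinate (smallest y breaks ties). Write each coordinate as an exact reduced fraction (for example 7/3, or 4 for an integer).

1. After x ≥ 10: [(10,1/3) (14,0) (17,6) (17,14) (10,161/10)]
2. After x ≤ 12: [(10,1/3) (12,1/6) (12,31/2) (10,161/10)]
3. After y ≥ 9: [(10,9) (12,9) (12,31/2) (10,161/10)]
4. After y ≤ 20: [(10,9) (12,9) (12,31/2) (10,161/10)]
5. Canonical ring: [(10,9) (12,9) (12,31/2) (10,161/10)]

Clipped polygon: [(10,9) (12,9) (12,31/2) (10,161/10)]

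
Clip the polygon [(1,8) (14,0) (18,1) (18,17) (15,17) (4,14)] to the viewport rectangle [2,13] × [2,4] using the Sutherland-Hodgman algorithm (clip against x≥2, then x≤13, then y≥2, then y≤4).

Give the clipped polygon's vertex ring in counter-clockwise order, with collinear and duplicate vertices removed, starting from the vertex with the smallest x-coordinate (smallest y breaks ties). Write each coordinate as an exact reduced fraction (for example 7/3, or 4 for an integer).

Clipped polygon: [(15/2,4) (43/4,2) (13,2) (13,4)]

1. After x ≥ 2: [(2,10) (2,96/13) (14,0) (18,1) (18,17) (15,17) (4,14)]
2. After x ≤ 13: [(2,10) (2,96/13) (13,8/13) (13,181/11) (4,14)]
3. After y ≥ 2: [(2,10) (2,96/13) (43/4,2) (13,2) (13,181/11) (4,14)]
4. After y ≤ 4: [(15/2,4) (43/4,2) (13,2) (13,4)]
5. Canonical ring: [(15/2,4) (43/4,2) (13,2) (13,4)]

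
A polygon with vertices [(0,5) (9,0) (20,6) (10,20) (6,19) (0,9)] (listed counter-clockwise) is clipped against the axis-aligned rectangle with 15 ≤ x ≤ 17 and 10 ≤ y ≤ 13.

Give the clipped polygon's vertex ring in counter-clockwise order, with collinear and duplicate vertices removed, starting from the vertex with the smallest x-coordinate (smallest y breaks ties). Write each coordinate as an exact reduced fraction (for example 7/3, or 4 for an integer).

1. After x ≥ 15: [(15,36/11) (20,6) (15,13)]
2. After x ≤ 17: [(15,36/11) (17,48/11) (17,51/5) (15,13)]
3. After y ≥ 10: [(15,10) (17,10) (17,51/5) (15,13)]
4. After y ≤ 13: [(15,10) (17,10) (17,51/5) (15,13)]
5. Canonical ring: [(15,10) (17,10) (17,51/5) (15,13)]

Clipped polygon: [(15,10) (17,10) (17,51/5) (15,13)]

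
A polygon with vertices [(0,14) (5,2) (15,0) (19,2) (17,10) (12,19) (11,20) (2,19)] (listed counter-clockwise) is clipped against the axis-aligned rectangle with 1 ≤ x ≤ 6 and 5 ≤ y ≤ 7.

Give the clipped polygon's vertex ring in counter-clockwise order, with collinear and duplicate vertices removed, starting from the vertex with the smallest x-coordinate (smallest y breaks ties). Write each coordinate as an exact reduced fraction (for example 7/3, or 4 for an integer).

1. After x ≥ 1: [(1,33/2) (1,58/5) (5,2) (15,0) (19,2) (17,10) (12,19) (11,20) (2,19)]
2. After x ≤ 6: [(1,33/2) (1,58/5) (5,2) (6,9/5) (6,175/9) (2,19)]
3. After y ≥ 5: [(1,33/2) (1,58/5) (15/4,5) (6,5) (6,175/9) (2,19)]
4. After y ≤ 7: [(35/12,7) (15/4,5) (6,5) (6,7)]
5. Canonical ring: [(35/12,7) (15/4,5) (6,5) (6,7)]

Clipped polygon: [(35/12,7) (15/4,5) (6,5) (6,7)]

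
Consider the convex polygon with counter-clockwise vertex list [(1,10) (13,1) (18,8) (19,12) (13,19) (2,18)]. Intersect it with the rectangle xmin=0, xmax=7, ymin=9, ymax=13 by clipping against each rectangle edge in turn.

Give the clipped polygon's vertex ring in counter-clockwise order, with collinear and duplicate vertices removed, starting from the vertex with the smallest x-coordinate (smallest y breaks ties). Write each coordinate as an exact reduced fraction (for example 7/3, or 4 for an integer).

1. After x ≥ 0: [(1,10) (13,1) (18,8) (19,12) (13,19) (2,18)]
2. After x ≤ 7: [(1,10) (7,11/2) (7,203/11) (2,18)]
3. After y ≥ 9: [(1,10) (7/3,9) (7,9) (7,203/11) (2,18)]
4. After y ≤ 13: [(11/8,13) (1,10) (7/3,9) (7,9) (7,13)]
5. Canonical ring: [(1,10) (7/3,9) (7,9) (7,13) (11/8,13)]

Clipped polygon: [(1,10) (7/3,9) (7,9) (7,13) (11/8,13)]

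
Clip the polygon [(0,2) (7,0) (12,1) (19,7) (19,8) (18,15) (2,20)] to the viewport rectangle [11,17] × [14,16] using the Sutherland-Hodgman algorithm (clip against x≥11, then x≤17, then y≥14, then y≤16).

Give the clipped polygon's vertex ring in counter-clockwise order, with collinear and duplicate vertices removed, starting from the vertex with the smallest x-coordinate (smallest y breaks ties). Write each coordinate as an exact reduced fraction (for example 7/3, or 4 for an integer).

1. After x ≥ 11: [(11,4/5) (12,1) (19,7) (19,8) (18,15) (11,275/16)]
2. After x ≤ 17: [(11,4/5) (12,1) (17,37/7) (17,245/16) (11,275/16)]
3. After y ≥ 14: [(11,14) (17,14) (17,245/16) (11,275/16)]
4. After y ≤ 16: [(11,16) (11,14) (17,14) (17,245/16) (74/5,16)]
5. Canonical ring: [(11,14) (17,14) (17,245/16) (74/5,16) (11,16)]

Clipped polygon: [(11,14) (17,14) (17,245/16) (74/5,16) (11,16)]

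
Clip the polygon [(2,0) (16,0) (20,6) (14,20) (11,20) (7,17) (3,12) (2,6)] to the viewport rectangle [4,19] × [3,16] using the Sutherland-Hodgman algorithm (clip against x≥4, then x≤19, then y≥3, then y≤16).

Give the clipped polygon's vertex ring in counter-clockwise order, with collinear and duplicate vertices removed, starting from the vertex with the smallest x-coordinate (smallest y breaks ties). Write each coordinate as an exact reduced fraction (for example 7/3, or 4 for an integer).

Clipped polygon: [(4,3) (18,3) (19,9/2) (19,25/3) (110/7,16) (31/5,16) (4,53/4)]

1. After x ≥ 4: [(4,0) (16,0) (20,6) (14,20) (11,20) (7,17) (4,53/4)]
2. After x ≤ 19: [(4,0) (16,0) (19,9/2) (19,25/3) (14,20) (11,20) (7,17) (4,53/4)]
3. After y ≥ 3: [(4,3) (18,3) (19,9/2) (19,25/3) (14,20) (11,20) (7,17) (4,53/4)]
4. After y ≤ 16: [(4,3) (18,3) (19,9/2) (19,25/3) (110/7,16) (31/5,16) (4,53/4)]
5. Canonical ring: [(4,3) (18,3) (19,9/2) (19,25/3) (110/7,16) (31/5,16) (4,53/4)]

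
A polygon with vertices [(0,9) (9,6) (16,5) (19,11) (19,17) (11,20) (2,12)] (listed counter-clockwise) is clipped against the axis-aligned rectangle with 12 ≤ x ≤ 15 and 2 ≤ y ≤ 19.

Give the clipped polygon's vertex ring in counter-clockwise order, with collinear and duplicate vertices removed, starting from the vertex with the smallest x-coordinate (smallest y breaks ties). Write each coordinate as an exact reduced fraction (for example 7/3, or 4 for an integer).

1. After x ≥ 12: [(12,39/7) (16,5) (19,11) (19,17) (12,157/8)]
2. After x ≤ 15: [(12,39/7) (15,36/7) (15,37/2) (12,157/8)]
3. After y ≥ 2: [(12,39/7) (15,36/7) (15,37/2) (12,157/8)]
4. After y ≤ 19: [(12,19) (12,39/7) (15,36/7) (15,37/2) (41/3,19)]
5. Canonical ring: [(12,39/7) (15,36/7) (15,37/2) (41/3,19) (12,19)]

Clipped polygon: [(12,39/7) (15,36/7) (15,37/2) (41/3,19) (12,19)]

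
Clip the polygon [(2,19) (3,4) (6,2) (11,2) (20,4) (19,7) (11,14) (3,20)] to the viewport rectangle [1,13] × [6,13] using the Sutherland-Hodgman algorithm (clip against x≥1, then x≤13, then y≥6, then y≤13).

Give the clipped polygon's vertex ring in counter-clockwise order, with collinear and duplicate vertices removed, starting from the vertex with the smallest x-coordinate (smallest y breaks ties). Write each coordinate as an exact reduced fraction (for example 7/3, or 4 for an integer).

Clipped polygon: [(12/5,13) (43/15,6) (13,6) (13,49/4) (85/7,13)]

1. After x ≥ 1: [(2,19) (3,4) (6,2) (11,2) (20,4) (19,7) (11,14) (3,20)]
2. After x ≤ 13: [(2,19) (3,4) (6,2) (11,2) (13,22/9) (13,49/4) (11,14) (3,20)]
3. After y ≥ 6: [(2,19) (43/15,6) (13,6) (13,49/4) (11,14) (3,20)]
4. After y ≤ 13: [(12/5,13) (43/15,6) (13,6) (13,49/4) (85/7,13)]
5. Canonical ring: [(12/5,13) (43/15,6) (13,6) (13,49/4) (85/7,13)]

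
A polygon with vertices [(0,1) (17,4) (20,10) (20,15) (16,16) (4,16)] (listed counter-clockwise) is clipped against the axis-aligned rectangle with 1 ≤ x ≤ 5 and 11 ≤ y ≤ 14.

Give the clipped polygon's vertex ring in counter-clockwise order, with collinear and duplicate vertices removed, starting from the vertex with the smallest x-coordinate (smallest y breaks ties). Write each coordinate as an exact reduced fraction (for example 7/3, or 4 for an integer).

1. After x ≥ 1: [(1,19/4) (1,20/17) (17,4) (20,10) (20,15) (16,16) (4,16)]
2. After x ≤ 5: [(1,19/4) (1,20/17) (5,32/17) (5,16) (4,16)]
3. After y ≥ 11: [(8/3,11) (5,11) (5,16) (4,16)]
4. After y ≤ 14: [(52/15,14) (8/3,11) (5,11) (5,14)]
5. Canonical ring: [(8/3,11) (5,11) (5,14) (52/15,14)]

Clipped polygon: [(8/3,11) (5,11) (5,14) (52/15,14)]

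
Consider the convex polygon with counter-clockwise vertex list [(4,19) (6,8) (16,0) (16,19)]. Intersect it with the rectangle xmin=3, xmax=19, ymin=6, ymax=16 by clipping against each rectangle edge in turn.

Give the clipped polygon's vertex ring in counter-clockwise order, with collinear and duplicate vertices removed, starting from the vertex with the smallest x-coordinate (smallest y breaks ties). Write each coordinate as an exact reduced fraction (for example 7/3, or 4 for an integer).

1. After x ≥ 3: [(4,19) (6,8) (16,0) (16,19)]
2. After x ≤ 19: [(4,19) (6,8) (16,0) (16,19)]
3. After y ≥ 6: [(4,19) (6,8) (17/2,6) (16,6) (16,19)]
4. After y ≤ 16: [(50/11,16) (6,8) (17/2,6) (16,6) (16,16)]
5. Canonical ring: [(50/11,16) (6,8) (17/2,6) (16,6) (16,16)]

Clipped polygon: [(50/11,16) (6,8) (17/2,6) (16,6) (16,16)]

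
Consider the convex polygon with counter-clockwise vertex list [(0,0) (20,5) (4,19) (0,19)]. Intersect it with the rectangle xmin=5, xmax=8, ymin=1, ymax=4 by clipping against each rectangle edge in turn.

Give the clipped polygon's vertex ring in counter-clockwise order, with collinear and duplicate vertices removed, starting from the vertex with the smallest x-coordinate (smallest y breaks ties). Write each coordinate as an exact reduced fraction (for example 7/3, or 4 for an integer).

1. After x ≥ 5: [(5,5/4) (20,5) (5,145/8)]
2. After x ≤ 8: [(5,5/4) (8,2) (8,31/2) (5,145/8)]
3. After y ≥ 1: [(5,5/4) (8,2) (8,31/2) (5,145/8)]
4. After y ≤ 4: [(5,4) (5,5/4) (8,2) (8,4)]
5. Canonical ring: [(5,5/4) (8,2) (8,4) (5,4)]

Clipped polygon: [(5,5/4) (8,2) (8,4) (5,4)]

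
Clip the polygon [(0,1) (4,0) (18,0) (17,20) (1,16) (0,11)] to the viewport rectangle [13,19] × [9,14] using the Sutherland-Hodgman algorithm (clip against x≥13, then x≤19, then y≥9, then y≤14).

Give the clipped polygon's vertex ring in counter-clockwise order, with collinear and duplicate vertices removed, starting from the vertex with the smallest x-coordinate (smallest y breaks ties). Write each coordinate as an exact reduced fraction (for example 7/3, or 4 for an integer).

Clipped polygon: [(13,9) (351/20,9) (173/10,14) (13,14)]

1. After x ≥ 13: [(13,0) (18,0) (17,20) (13,19)]
2. After x ≤ 19: [(13,0) (18,0) (17,20) (13,19)]
3. After y ≥ 9: [(13,9) (351/20,9) (17,20) (13,19)]
4. After y ≤ 14: [(13,14) (13,9) (351/20,9) (173/10,14)]
5. Canonical ring: [(13,9) (351/20,9) (173/10,14) (13,14)]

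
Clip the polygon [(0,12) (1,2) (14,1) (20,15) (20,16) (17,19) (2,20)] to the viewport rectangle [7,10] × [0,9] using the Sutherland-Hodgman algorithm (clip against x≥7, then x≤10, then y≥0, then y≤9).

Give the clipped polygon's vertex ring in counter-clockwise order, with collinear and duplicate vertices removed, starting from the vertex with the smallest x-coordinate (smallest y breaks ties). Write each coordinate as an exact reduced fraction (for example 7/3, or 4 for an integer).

1. After x ≥ 7: [(7,20/13) (14,1) (20,15) (20,16) (17,19) (7,59/3)]
2. After x ≤ 10: [(7,20/13) (10,17/13) (10,292/15) (7,59/3)]
3. After y ≥ 0: [(7,20/13) (10,17/13) (10,292/15) (7,59/3)]
4. After y ≤ 9: [(7,9) (7,20/13) (10,17/13) (10,9)]
5. Canonical ring: [(7,20/13) (10,17/13) (10,9) (7,9)]

Clipped polygon: [(7,20/13) (10,17/13) (10,9) (7,9)]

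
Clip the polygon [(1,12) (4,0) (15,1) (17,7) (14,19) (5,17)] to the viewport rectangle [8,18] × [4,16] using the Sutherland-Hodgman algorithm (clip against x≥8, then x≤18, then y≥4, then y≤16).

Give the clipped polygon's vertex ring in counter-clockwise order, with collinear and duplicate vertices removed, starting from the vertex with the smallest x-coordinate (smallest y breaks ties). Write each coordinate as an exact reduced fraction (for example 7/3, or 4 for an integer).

Clipped polygon: [(8,4) (16,4) (17,7) (59/4,16) (8,16)]

1. After x ≥ 8: [(8,4/11) (15,1) (17,7) (14,19) (8,53/3)]
2. After x ≤ 18: [(8,4/11) (15,1) (17,7) (14,19) (8,53/3)]
3. After y ≥ 4: [(8,4) (16,4) (17,7) (14,19) (8,53/3)]
4. After y ≤ 16: [(8,16) (8,4) (16,4) (17,7) (59/4,16)]
5. Canonical ring: [(8,4) (16,4) (17,7) (59/4,16) (8,16)]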